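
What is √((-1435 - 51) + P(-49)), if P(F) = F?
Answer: I*√1535 ≈ 39.179*I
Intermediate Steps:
√((-1435 - 51) + P(-49)) = √((-1435 - 51) - 49) = √(-1486 - 49) = √(-1535) = I*√1535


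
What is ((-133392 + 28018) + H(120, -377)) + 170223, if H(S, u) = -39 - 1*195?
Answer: 64615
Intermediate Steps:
H(S, u) = -234 (H(S, u) = -39 - 195 = -234)
((-133392 + 28018) + H(120, -377)) + 170223 = ((-133392 + 28018) - 234) + 170223 = (-105374 - 234) + 170223 = -105608 + 170223 = 64615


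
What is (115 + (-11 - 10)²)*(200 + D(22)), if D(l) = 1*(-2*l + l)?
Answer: 98968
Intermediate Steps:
D(l) = -l (D(l) = 1*(-l) = -l)
(115 + (-11 - 10)²)*(200 + D(22)) = (115 + (-11 - 10)²)*(200 - 1*22) = (115 + (-21)²)*(200 - 22) = (115 + 441)*178 = 556*178 = 98968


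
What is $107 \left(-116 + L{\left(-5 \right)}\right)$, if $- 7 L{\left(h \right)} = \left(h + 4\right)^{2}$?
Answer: $- \frac{86991}{7} \approx -12427.0$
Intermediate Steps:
$L{\left(h \right)} = - \frac{\left(4 + h\right)^{2}}{7}$ ($L{\left(h \right)} = - \frac{\left(h + 4\right)^{2}}{7} = - \frac{\left(4 + h\right)^{2}}{7}$)
$107 \left(-116 + L{\left(-5 \right)}\right) = 107 \left(-116 - \frac{\left(4 - 5\right)^{2}}{7}\right) = 107 \left(-116 - \frac{\left(-1\right)^{2}}{7}\right) = 107 \left(-116 - \frac{1}{7}\right) = 107 \left(- \frac{813}{7}\right) = - \frac{86991}{7}$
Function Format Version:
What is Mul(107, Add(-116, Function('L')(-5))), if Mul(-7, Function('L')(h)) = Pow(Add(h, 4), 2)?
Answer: Rational(-86991, 7) ≈ -12427.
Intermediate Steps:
Function('L')(h) = Mul(Rational(-1, 7), Pow(Add(4, h), 2)) (Function('L')(h) = Mul(Rational(-1, 7), Pow(Add(h, 4), 2)) = Mul(Rational(-1, 7), Pow(Add(4, h), 2)))
Mul(107, Add(-116, Function('L')(-5))) = Mul(107, Add(-116, Mul(Rational(-1, 7), Pow(Add(4, -5), 2)))) = Mul(107, Add(-116, Mul(Rational(-1, 7), Pow(-1, 2)))) = Mul(107, Add(-116, Mul(Rational(-1, 7), 1))) = Mul(107, Add(-116, Rational(-1, 7))) = Mul(107, Rational(-813, 7)) = Rational(-86991, 7)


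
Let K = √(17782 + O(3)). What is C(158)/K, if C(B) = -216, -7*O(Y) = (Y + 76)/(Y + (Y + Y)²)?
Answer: -216*√1325253111/4854407 ≈ -1.6198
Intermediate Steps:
O(Y) = -(76 + Y)/(7*(Y + 4*Y²)) (O(Y) = -(Y + 76)/(7*(Y + (Y + Y)²)) = -(76 + Y)/(7*(Y + (2*Y)²)) = -(76 + Y)/(7*(Y + 4*Y²)))
K = √1325253111/273 (K = √(17782 + (⅐)*(-76 - 1*3)/(3*(1 + 4*3))) = √(17782 + (⅐)*(⅓)*(-76 - 3)/(1 + 12)) = √(17782 + (⅐)*(⅓)*(-79)/13) = √(17782 + (⅐)*(⅓)*(1/13)*(-79)) = √(17782 - 79/273) = √(4854407/273) = √1325253111/273 ≈ 133.35)
C(158)/K = -216*√1325253111/4854407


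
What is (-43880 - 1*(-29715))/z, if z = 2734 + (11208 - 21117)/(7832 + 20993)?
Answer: -408306125/78797641 ≈ -5.1817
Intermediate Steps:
z = 78797641/28825 (z = 2734 - 9909/28825 = 78797641/28825 ≈ 2733.7)
(-43880 - 1*(-29715))/z = (-43880 - 1*(-29715))/(78797641/28825) = (-43880 + 29715)*(28825/78797641) = -14165*28825/78797641 = -408306125/78797641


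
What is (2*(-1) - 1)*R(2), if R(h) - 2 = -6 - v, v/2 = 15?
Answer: 102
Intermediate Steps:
v = 30 (v = 2*15 = 30)
R(h) = -34 (R(h) = 2 + (-6 - 1*30) = 2 + (-6 - 30) = 2 - 36 = -34)
(2*(-1) - 1)*R(2) = (2*(-1) - 1)*(-34) = (-2 - 1)*(-34) = -3*(-34) = 102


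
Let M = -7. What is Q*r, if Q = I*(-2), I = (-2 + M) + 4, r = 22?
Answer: 220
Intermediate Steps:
I = -5 (I = (-2 - 7) + 4 = -9 + 4 = -5)
Q = 10 (Q = -5*(-2) = 10)
Q*r = 10*22 = 220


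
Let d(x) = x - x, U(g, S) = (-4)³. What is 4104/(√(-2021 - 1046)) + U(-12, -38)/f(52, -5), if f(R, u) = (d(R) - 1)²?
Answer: -64 - 4104*I*√3067/3067 ≈ -64.0 - 74.105*I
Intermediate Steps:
U(g, S) = -64
d(x) = 0
f(R, u) = 1 (f(R, u) = (0 - 1)² = (-1)² = 1)
4104/(√(-2021 - 1046)) + U(-12, -38)/f(52, -5) = 4104/(√(-2021 - 1046)) - 64/1 = 4104/(√(-3067)) - 64*1 = 4104/((I*√3067)) - 64 = 4104*(-I*√3067/3067) - 64 = -4104*I*√3067/3067 - 64 = -64 - 4104*I*√3067/3067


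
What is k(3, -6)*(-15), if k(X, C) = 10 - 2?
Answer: -120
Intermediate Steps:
k(X, C) = 8
k(3, -6)*(-15) = 8*(-15) = -120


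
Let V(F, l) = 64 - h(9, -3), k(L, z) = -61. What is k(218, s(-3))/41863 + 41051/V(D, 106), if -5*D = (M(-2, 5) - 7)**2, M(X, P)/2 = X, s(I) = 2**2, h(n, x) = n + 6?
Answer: 1718515024/2051287 ≈ 837.77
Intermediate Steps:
h(n, x) = 6 + n
s(I) = 4
M(X, P) = 2*X
D = -121/5 (D = -(2*(-2) - 7)**2/5 = -(-4 - 7)**2/5 = -1/5*(-11)**2 = -1/5*121 = -121/5 ≈ -24.200)
V(F, l) = 49 (V(F, l) = 64 - (6 + 9) = 64 - 1*15 = 64 - 15 = 49)
k(218, s(-3))/41863 + 41051/V(D, 106) = -61/41863 + 41051/49 = 1718515024/2051287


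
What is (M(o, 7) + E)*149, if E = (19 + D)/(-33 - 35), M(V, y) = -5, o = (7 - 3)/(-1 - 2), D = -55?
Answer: -11324/17 ≈ -666.12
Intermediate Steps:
o = -4/3 (o = 4/(-3) = 4*(-⅓) = -4/3 ≈ -1.3333)
E = 9/17 (E = (19 - 55)/(-33 - 35) = -36/(-68) = -36*(-1/68) = 9/17 ≈ 0.52941)
(M(o, 7) + E)*149 = (-5 + 9/17)*149 = -76/17*149 = -11324/17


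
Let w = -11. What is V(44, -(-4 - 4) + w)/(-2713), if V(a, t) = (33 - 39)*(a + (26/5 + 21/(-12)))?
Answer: 2847/27130 ≈ 0.10494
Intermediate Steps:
V(a, t) = -207/10 - 6*a (V(a, t) = -6*(a + (26*(⅕) + 21*(-1/12))) = -6*(a + (26/5 - 7/4)) = -6*(a + 69/20) = -6*(69/20 + a) = -207/10 - 6*a)
V(44, -(-4 - 4) + w)/(-2713) = (-207/10 - 6*44)/(-2713) = (-207/10 - 264)*(-1/2713) = -2847/10*(-1/2713) = 2847/27130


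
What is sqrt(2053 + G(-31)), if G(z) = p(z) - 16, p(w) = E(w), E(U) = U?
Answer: sqrt(2006) ≈ 44.788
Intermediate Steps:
p(w) = w
G(z) = -16 + z (G(z) = z - 16 = -16 + z)
sqrt(2053 + G(-31)) = sqrt(2053 + (-16 - 31)) = sqrt(2053 - 47) = sqrt(2006)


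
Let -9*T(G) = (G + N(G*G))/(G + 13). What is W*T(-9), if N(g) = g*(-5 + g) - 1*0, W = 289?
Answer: -197387/4 ≈ -49347.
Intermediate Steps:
N(g) = g*(-5 + g) (N(g) = g*(-5 + g) + 0 = g*(-5 + g))
T(G) = -(G + G²*(-5 + G²))/(9*(13 + G)) (T(G) = -(G + (G*G)*(-5 + G*G))/(9*(G + 13)) = -(G + G²*(-5 + G²))/(9*(13 + G)))
W*T(-9) = 289*((⅑)*(-9)*(-1 - 9*(5 - 1*(-9)²))/(13 - 9)) = 289*((⅑)*(-9)*(-1 - 9*(5 - 1*81))/4) = 289*((⅑)*(-9)*(¼)*(-1 - 9*(5 - 81))) = 289*((⅑)*(-9)*(¼)*(-1 - 9*(-76))) = 289*((⅑)*(-9)*(¼)*(-1 + 684)) = 289*((⅑)*(-9)*(¼)*683) = 289*(-683/4) = -197387/4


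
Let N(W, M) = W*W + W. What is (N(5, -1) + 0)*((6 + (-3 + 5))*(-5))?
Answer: -1200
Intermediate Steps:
N(W, M) = W + W² (N(W, M) = W² + W = W + W²)
(N(5, -1) + 0)*((6 + (-3 + 5))*(-5)) = (5*(1 + 5) + 0)*((6 + (-3 + 5))*(-5)) = (5*6 + 0)*((6 + 2)*(-5)) = (30 + 0)*(8*(-5)) = 30*(-40) = -1200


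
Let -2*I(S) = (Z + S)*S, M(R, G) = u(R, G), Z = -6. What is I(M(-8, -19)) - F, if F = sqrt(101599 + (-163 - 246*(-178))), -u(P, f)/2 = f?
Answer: -608 - 6*sqrt(4034) ≈ -989.08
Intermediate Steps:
u(P, f) = -2*f
M(R, G) = -2*G
I(S) = -S*(-6 + S)/2 (I(S) = -(-6 + S)*S/2 = -S*(-6 + S)/2)
F = 6*sqrt(4034) (F = sqrt(101599 + (-163 + 43788)) = sqrt(101599 + 43625) = sqrt(145224) = 6*sqrt(4034) ≈ 381.08)
I(M(-8, -19)) - F = (-2*(-19))*(6 - (-2)*(-19))/2 - 6*sqrt(4034) = (1/2)*38*(6 - 1*38) - 6*sqrt(4034) = (1/2)*38*(6 - 38) - 6*sqrt(4034) = (1/2)*38*(-32) - 6*sqrt(4034) = -608 - 6*sqrt(4034)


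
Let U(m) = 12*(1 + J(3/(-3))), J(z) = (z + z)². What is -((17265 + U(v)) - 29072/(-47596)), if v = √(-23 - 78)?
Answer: -206157443/11899 ≈ -17326.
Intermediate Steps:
J(z) = 4*z² (J(z) = (2*z)² = 4*z²)
v = I*√101 (v = √(-101) = I*√101 ≈ 10.05*I)
U(m) = 60 (U(m) = 12*(1 + 4*(3/(-3))²) = 12*(1 + 4*(3*(-⅓))²) = 12*(1 + 4*(-1)²) = 12*(1 + 4*1) = 12*(1 + 4) = 12*5 = 60)
-((17265 + U(v)) - 29072/(-47596)) = -((17265 + 60) - 29072/(-47596)) = -(17325 - 29072*(-1/47596)) = -(17325 + 7268/11899) = -1*206157443/11899 = -206157443/11899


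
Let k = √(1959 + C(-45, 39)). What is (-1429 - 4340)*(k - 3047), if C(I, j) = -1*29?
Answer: 17578143 - 5769*√1930 ≈ 1.7325e+7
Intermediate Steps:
C(I, j) = -29
k = √1930 (k = √(1959 - 29) = √1930 ≈ 43.932)
(-1429 - 4340)*(k - 3047) = (-1429 - 4340)*(√1930 - 3047) = -5769*(-3047 + √1930) = 17578143 - 5769*√1930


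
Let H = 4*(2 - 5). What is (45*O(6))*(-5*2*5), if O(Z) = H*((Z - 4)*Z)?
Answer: 324000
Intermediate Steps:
H = -12 (H = 4*(-3) = -12)
O(Z) = -12*Z*(-4 + Z) (O(Z) = -12*(Z - 4)*Z = -12*(-4 + Z)*Z = -12*Z*(-4 + Z))
(45*O(6))*(-5*2*5) = (45*(12*6*(4 - 1*6)))*(-5*2*5) = (45*(12*6*(4 - 6)))*(-10*5) = (45*(12*6*(-2)))*(-50) = (45*(-144))*(-50) = -6480*(-50) = 324000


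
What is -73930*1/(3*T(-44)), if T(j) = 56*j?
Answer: 36965/3696 ≈ 10.001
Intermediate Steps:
-73930*1/(3*T(-44)) = -73930/((56*(-44))*3) = -73930/((-2464*3)) = -73930/(-7392) = -73930*(-1/7392) = 36965/3696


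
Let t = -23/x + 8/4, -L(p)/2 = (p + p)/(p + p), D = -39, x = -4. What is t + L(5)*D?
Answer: 343/4 ≈ 85.750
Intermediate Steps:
L(p) = -2 (L(p) = -2*(p + p)/(p + p) = -2*2*p/(2*p) = -2*2*p*1/(2*p) = -2*1 = -2)
t = 31/4 (t = -23/(-4) + 8/4 = -23*(-¼) + 8*(¼) = 23/4 + 2 = 31/4 ≈ 7.7500)
t + L(5)*D = 31/4 - 2*(-39) = 31/4 + 78 = 343/4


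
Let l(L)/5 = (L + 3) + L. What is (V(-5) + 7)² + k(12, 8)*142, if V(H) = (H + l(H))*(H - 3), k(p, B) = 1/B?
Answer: 427787/4 ≈ 1.0695e+5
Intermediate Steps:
l(L) = 15 + 10*L (l(L) = 5*((L + 3) + L) = 5*((3 + L) + L) = 5*(3 + 2*L) = 15 + 10*L)
V(H) = (-3 + H)*(15 + 11*H) (V(H) = (H + (15 + 10*H))*(H - 3) = (15 + 11*H)*(-3 + H) = (-3 + H)*(15 + 11*H))
(V(-5) + 7)² + k(12, 8)*142 = ((-45 - 18*(-5) + 11*(-5)²) + 7)² + 142/8 = ((-45 + 90 + 11*25) + 7)² + (⅛)*142 = ((-45 + 90 + 275) + 7)² + 71/4 = (320 + 7)² + 71/4 = 327² + 71/4 = 106929 + 71/4 = 427787/4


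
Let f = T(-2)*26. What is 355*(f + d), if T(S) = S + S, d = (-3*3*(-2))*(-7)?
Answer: -81650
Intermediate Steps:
d = -126 (d = -9*(-2)*(-7) = 18*(-7) = -126)
T(S) = 2*S
f = -104 (f = (2*(-2))*26 = -4*26 = -104)
355*(f + d) = 355*(-104 - 126) = 355*(-230) = -81650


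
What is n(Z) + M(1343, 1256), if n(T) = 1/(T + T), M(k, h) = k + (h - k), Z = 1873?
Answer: 4704977/3746 ≈ 1256.0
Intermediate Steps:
M(k, h) = h
n(T) = 1/(2*T)
n(Z) + M(1343, 1256) = (½)/1873 + 1256 = (½)*(1/1873) + 1256 = 1/3746 + 1256 = 4704977/3746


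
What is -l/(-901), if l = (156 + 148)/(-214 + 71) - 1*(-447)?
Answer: 63617/128843 ≈ 0.49376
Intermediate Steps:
l = 63617/143 (l = 304/(-143) + 447 = 304*(-1/143) + 447 = -304/143 + 447 = 63617/143 ≈ 444.87)
-l/(-901) = -1*63617/143/(-901) = -63617/143*(-1/901) = 63617/128843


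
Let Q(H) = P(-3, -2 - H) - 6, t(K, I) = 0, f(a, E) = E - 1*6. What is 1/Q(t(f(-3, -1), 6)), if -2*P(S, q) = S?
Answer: -2/9 ≈ -0.22222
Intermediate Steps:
f(a, E) = -6 + E (f(a, E) = E - 6 = -6 + E)
P(S, q) = -S/2
Q(H) = -9/2 (Q(H) = -½*(-3) - 6 = 3/2 - 6 = -9/2)
1/Q(t(f(-3, -1), 6)) = 1/(-9/2) = -2/9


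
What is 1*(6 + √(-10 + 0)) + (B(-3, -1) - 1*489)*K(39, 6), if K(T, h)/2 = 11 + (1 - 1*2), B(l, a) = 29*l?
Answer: -11514 + I*√10 ≈ -11514.0 + 3.1623*I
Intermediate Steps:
K(T, h) = 20 (K(T, h) = 2*(11 + (1 - 1*2)) = 2*(11 + (1 - 2)) = 2*(11 - 1) = 2*10 = 20)
1*(6 + √(-10 + 0)) + (B(-3, -1) - 1*489)*K(39, 6) = 1*(6 + √(-10 + 0)) + (29*(-3) - 1*489)*20 = 1*(6 + √(-10)) + (-87 - 489)*20 = 1*(6 + I*√10) - 576*20 = (6 + I*√10) - 11520 = -11514 + I*√10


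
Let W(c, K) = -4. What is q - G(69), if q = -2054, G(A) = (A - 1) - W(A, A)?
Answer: -2126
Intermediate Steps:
G(A) = 3 + A (G(A) = (A - 1) - 1*(-4) = (-1 + A) + 4 = 3 + A)
q - G(69) = -2054 - (3 + 69) = -2054 - 1*72 = -2054 - 72 = -2126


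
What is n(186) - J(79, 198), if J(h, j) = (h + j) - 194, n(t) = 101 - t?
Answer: -168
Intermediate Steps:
J(h, j) = -194 + h + j
n(186) - J(79, 198) = (101 - 1*186) - (-194 + 79 + 198) = (101 - 186) - 1*83 = -85 - 83 = -168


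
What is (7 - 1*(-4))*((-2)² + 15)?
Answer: 209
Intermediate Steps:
(7 - 1*(-4))*((-2)² + 15) = (7 + 4)*(4 + 15) = 11*19 = 209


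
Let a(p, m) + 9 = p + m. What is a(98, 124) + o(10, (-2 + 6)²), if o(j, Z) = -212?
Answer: 1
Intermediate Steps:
a(p, m) = -9 + m + p (a(p, m) = -9 + (p + m) = -9 + (m + p) = -9 + m + p)
a(98, 124) + o(10, (-2 + 6)²) = (-9 + 124 + 98) - 212 = 213 - 212 = 1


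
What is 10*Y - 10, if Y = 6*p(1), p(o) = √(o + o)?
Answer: -10 + 60*√2 ≈ 74.853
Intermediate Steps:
p(o) = √2*√o (p(o) = √(2*o) = √2*√o)
Y = 6*√2 (Y = 6*(√2*√1) = 6*(√2*1) = 6*√2 ≈ 8.4853)
10*Y - 10 = 10*(6*√2) - 10 = 60*√2 - 10 = -10 + 60*√2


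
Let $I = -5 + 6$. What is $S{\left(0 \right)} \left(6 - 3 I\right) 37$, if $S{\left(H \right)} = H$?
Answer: $0$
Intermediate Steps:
$I = 1$
$S{\left(0 \right)} \left(6 - 3 I\right) 37 = 0 \left(6 - 3\right) 37 = 0 \cdot 3 \cdot 37 = 0 \cdot 37 = 0$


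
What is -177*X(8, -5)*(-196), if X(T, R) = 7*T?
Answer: 1942752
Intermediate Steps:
-177*X(8, -5)*(-196) = -1239*8*(-196) = -177*56*(-196) = -9912*(-196) = 1942752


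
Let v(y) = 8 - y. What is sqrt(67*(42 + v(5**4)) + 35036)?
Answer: I*sqrt(3489) ≈ 59.068*I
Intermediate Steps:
sqrt(67*(42 + v(5**4)) + 35036) = sqrt(67*(42 + (8 - 1*5**4)) + 35036) = sqrt(67*(42 + (8 - 1*625)) + 35036) = sqrt(67*(42 + (8 - 625)) + 35036) = sqrt(67*(42 - 617) + 35036) = sqrt(67*(-575) + 35036) = sqrt(-38525 + 35036) = sqrt(-3489) = I*sqrt(3489)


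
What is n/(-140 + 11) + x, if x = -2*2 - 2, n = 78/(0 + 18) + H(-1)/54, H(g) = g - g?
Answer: -2335/387 ≈ -6.0336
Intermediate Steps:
H(g) = 0
n = 13/3 (n = 78/(0 + 18) + 0/54 = 78/18 + 0*(1/54) = 78*(1/18) + 0 = 13/3 + 0 = 13/3 ≈ 4.3333)
x = -6 (x = -4 - 2 = -6)
n/(-140 + 11) + x = (13/3)/(-140 + 11) - 6 = (13/3)/(-129) - 6 = -1/129*13/3 - 6 = -13/387 - 6 = -2335/387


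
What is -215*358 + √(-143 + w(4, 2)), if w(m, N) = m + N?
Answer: -76970 + I*√137 ≈ -76970.0 + 11.705*I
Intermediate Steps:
w(m, N) = N + m
-215*358 + √(-143 + w(4, 2)) = -215*358 + √(-143 + (2 + 4)) = -76970 + √(-143 + 6) = -76970 + √(-137) = -76970 + I*√137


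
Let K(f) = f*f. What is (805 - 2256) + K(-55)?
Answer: 1574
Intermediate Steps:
K(f) = f²
(805 - 2256) + K(-55) = (805 - 2256) + (-55)² = -1451 + 3025 = 1574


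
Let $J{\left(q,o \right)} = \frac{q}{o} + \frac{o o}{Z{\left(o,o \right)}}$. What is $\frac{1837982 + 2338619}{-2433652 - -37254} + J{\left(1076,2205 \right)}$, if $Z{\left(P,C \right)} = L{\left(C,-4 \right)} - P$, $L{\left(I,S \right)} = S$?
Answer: $- \frac{25705867720053763}{11672483216310} \approx -2202.3$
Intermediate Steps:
$Z{\left(P,C \right)} = -4 - P$
$J{\left(q,o \right)} = \frac{q}{o} + \frac{o^{2}}{-4 - o}$ ($J{\left(q,o \right)} = \frac{q}{o} + \frac{o o}{-4 - o} = \frac{q}{o} + \frac{o^{2}}{-4 - o}$)
$\frac{1837982 + 2338619}{-2433652 - -37254} + J{\left(1076,2205 \right)} = \frac{1837982 + 2338619}{-2433652 - -37254} + \frac{- 2205^{3} + 1076 \left(4 + 2205\right)}{2205 \left(4 + 2205\right)} = \frac{4176601}{-2433652 + \left(-683 + 37937\right)} + \frac{\left(-1\right) 10720765125 + 1076 \cdot 2209}{2205 \cdot 2209} = \frac{4176601}{-2433652 + 37254} + \frac{1}{2205} \cdot \frac{1}{2209} \left(-10720765125 + 2376884\right) = \frac{4176601}{-2396398} + \frac{1}{2205} \cdot \frac{1}{2209} \left(-10718388241\right) = 4176601 \left(- \frac{1}{2396398}\right) - \frac{10718388241}{4870845} = - \frac{4176601}{2396398} - \frac{10718388241}{4870845} = - \frac{25705867720053763}{11672483216310}$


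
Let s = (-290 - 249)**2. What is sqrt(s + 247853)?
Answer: sqrt(538374) ≈ 733.74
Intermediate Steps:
s = 290521 (s = (-539)**2 = 290521)
sqrt(s + 247853) = sqrt(290521 + 247853) = sqrt(538374)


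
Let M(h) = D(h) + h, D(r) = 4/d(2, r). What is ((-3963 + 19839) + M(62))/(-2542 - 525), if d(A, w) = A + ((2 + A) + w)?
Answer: -270947/52139 ≈ -5.1966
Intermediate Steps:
d(A, w) = 2 + w + 2*A (d(A, w) = A + (2 + A + w) = 2 + w + 2*A)
D(r) = 4/(6 + r) (D(r) = 4/(2 + r + 2*2) = 4/(2 + r + 4) = 4/(6 + r))
M(h) = h + 4/(6 + h) (M(h) = 4/(6 + h) + h = h + 4/(6 + h))
((-3963 + 19839) + M(62))/(-2542 - 525) = ((-3963 + 19839) + (4 + 62*(6 + 62))/(6 + 62))/(-2542 - 525) = (15876 + (4 + 62*68)/68)/(-3067) = (15876 + (4 + 4216)/68)*(-1/3067) = (15876 + (1/68)*4220)*(-1/3067) = (15876 + 1055/17)*(-1/3067) = (270947/17)*(-1/3067) = -270947/52139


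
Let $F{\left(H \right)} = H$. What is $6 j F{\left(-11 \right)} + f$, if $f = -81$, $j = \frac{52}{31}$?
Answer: $- \frac{5943}{31} \approx -191.71$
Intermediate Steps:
$j = \frac{52}{31}$ ($j = 52 \cdot \frac{1}{31} = \frac{52}{31} \approx 1.6774$)
$6 j F{\left(-11 \right)} + f = 6 \cdot \frac{52}{31} \left(-11\right) - 81 = \frac{312}{31} \left(-11\right) - 81 = - \frac{3432}{31} - 81 = - \frac{5943}{31}$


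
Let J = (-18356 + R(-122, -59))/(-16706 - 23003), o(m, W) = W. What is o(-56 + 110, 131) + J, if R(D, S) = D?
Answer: 5220357/39709 ≈ 131.47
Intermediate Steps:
J = 18478/39709 (J = (-18356 - 122)/(-16706 - 23003) = -18478/(-39709) = -18478*(-1/39709) = 18478/39709 ≈ 0.46534)
o(-56 + 110, 131) + J = 131 + 18478/39709 = 5220357/39709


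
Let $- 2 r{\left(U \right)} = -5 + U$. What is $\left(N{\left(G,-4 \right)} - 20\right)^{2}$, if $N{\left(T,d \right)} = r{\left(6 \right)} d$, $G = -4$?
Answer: $324$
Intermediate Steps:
$r{\left(U \right)} = \frac{5}{2} - \frac{U}{2}$ ($r{\left(U \right)} = - \frac{-5 + U}{2} = \frac{5}{2} - \frac{U}{2}$)
$N{\left(T,d \right)} = - \frac{d}{2}$ ($N{\left(T,d \right)} = \left(\frac{5}{2} - 3\right) d = - \frac{d}{2}$)
$\left(N{\left(G,-4 \right)} - 20\right)^{2} = \left(\left(- \frac{1}{2}\right) \left(-4\right) - 20\right)^{2} = \left(2 - 20\right)^{2} = \left(-18\right)^{2} = 324$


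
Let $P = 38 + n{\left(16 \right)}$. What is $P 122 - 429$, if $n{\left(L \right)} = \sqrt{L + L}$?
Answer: $4207 + 488 \sqrt{2} \approx 4897.1$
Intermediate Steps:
$n{\left(L \right)} = \sqrt{2} \sqrt{L}$ ($n{\left(L \right)} = \sqrt{2 L} = \sqrt{2} \sqrt{L}$)
$P = 38 + 4 \sqrt{2}$ ($P = 38 + \sqrt{2} \sqrt{16} = 38 + \sqrt{2} \cdot 4 = 38 + 4 \sqrt{2} \approx 43.657$)
$P 122 - 429 = \left(38 + 4 \sqrt{2}\right) 122 - 429 = \left(4636 + 488 \sqrt{2}\right) - 429 = 4207 + 488 \sqrt{2}$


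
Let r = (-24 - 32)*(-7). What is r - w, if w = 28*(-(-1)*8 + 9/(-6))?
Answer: 210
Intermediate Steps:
r = 392 (r = -56*(-7) = 392)
w = 182 (w = 28*(-1*(-8) + 9*(-⅙)) = 28*(8 - 3/2) = 28*(13/2) = 182)
r - w = 392 - 1*182 = 392 - 182 = 210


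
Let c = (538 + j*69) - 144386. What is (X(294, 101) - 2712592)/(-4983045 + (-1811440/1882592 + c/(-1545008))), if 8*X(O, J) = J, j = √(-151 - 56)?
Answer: 12408199195621581463376389621794880/22794033721028179554047305963764319 - 333621080725836721914030*I*√23/22794033721028179554047305963764319 ≈ 0.54436 - 7.0193e-11*I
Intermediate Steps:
j = 3*I*√23 (j = √(-207) = 3*I*√23 ≈ 14.387*I)
X(O, J) = J/8
c = -143848 + 207*I*√23 (c = (538 + (3*I*√23)*69) - 144386 = (538 + 207*I*√23) - 144386 = -143848 + 207*I*√23 ≈ -1.4385e+5 + 992.74*I)
(X(294, 101) - 2712592)/(-4983045 + (-1811440/1882592 + c/(-1545008))) = ((⅛)*101 - 2712592)/(-4983045 + (-1811440/1882592 + (-143848 + 207*I*√23)/(-1545008))) = (101/8 - 2712592)/(-4983045 + (-1811440*1/1882592 + (-143848 + 207*I*√23)*(-1/1545008))) = -21700635/(8*(-4983045 + (-113215/117662 + (17981/193126 - 207*I*√23/1545008)))) = -21700635/(8*(-4983045 + (-4937269917/5680897853 - 207*I*√23/1545008))) = -21700635/(8*(-28308174579172302/5680897853 - 207*I*√23/1545008))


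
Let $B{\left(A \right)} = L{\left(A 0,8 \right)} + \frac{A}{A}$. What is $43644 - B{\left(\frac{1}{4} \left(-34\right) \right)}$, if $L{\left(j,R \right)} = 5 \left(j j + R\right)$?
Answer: $43603$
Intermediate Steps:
$L{\left(j,R \right)} = 5 R + 5 j^{2}$ ($L{\left(j,R \right)} = 5 \left(j^{2} + R\right) = 5 \left(R + j^{2}\right) = 5 R + 5 j^{2}$)
$B{\left(A \right)} = 41$ ($B{\left(A \right)} = \left(5 \cdot 8 + 5 \left(A 0\right)^{2}\right) + \frac{A}{A} = \left(40 + 5 \cdot 0^{2}\right) + 1 = \left(40 + 5 \cdot 0\right) + 1 = \left(40 + 0\right) + 1 = 40 + 1 = 41$)
$43644 - B{\left(\frac{1}{4} \left(-34\right) \right)} = 43644 - 41 = 43603$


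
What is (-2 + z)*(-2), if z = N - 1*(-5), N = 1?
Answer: -8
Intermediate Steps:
z = 6 (z = 1 - 1*(-5) = 1 + 5 = 6)
(-2 + z)*(-2) = (-2 + 6)*(-2) = 4*(-2) = -8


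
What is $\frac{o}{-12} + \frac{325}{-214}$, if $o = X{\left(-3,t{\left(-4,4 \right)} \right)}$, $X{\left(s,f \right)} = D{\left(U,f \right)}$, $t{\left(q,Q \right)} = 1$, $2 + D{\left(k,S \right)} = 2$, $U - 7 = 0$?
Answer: $- \frac{325}{214} \approx -1.5187$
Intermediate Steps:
$U = 7$ ($U = 7 + 0 = 7$)
$D{\left(k,S \right)} = 0$ ($D{\left(k,S \right)} = -2 + 2 = 0$)
$X{\left(s,f \right)} = 0$
$o = 0$
$\frac{o}{-12} + \frac{325}{-214} = \frac{0}{-12} + \frac{325}{-214} = 0 \left(- \frac{1}{12}\right) + 325 \left(- \frac{1}{214}\right) = 0 - \frac{325}{214} = - \frac{325}{214}$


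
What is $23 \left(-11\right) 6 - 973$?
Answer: $-2491$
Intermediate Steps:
$23 \left(-11\right) 6 - 973 = \left(-253\right) 6 - 973 = -1518 - 973 = -2491$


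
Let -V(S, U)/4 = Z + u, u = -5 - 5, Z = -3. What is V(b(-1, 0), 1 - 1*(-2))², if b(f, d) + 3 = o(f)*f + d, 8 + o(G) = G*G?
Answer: 2704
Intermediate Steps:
o(G) = -8 + G² (o(G) = -8 + G*G = -8 + G²)
b(f, d) = -3 + d + f*(-8 + f²) (b(f, d) = -3 + ((-8 + f²)*f + d) = -3 + (f*(-8 + f²) + d) = -3 + (d + f*(-8 + f²)) = -3 + d + f*(-8 + f²))
u = -10
V(S, U) = 52 (V(S, U) = -4*(-3 - 10) = -4*(-13) = 52)
V(b(-1, 0), 1 - 1*(-2))² = 52² = 2704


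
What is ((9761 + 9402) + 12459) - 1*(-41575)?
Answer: 73197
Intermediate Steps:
((9761 + 9402) + 12459) - 1*(-41575) = (19163 + 12459) + 41575 = 31622 + 41575 = 73197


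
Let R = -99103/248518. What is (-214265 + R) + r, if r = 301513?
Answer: 21682599361/248518 ≈ 87248.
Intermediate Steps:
R = -99103/248518 (R = -99103*1/248518 = -99103/248518 ≈ -0.39878)
(-214265 + R) + r = (-214265 - 99103/248518) + 301513 = -53248808373/248518 + 301513 = 21682599361/248518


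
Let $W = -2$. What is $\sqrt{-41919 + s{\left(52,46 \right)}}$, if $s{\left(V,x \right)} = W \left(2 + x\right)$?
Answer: $i \sqrt{42015} \approx 204.98 i$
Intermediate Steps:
$s{\left(V,x \right)} = -4 - 2 x$ ($s{\left(V,x \right)} = - 2 \left(2 + x\right) = -4 - 2 x$)
$\sqrt{-41919 + s{\left(52,46 \right)}} = \sqrt{-41919 - 96} = \sqrt{-42015} = i \sqrt{42015}$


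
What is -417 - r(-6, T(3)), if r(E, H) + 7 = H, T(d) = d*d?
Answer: -419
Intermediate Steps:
T(d) = d**2
r(E, H) = -7 + H
-417 - r(-6, T(3)) = -417 - (-7 + 3**2) = -417 - (-7 + 9) = -417 - 1*2 = -417 - 2 = -419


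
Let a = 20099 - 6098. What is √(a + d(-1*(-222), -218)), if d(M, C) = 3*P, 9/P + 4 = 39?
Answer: √17152170/35 ≈ 118.33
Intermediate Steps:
P = 9/35 (P = 9/(-4 + 39) = 9/35 ≈ 0.25714)
d(M, C) = 27/35 (d(M, C) = 3*(9/35) = 27/35)
a = 14001
√(a + d(-1*(-222), -218)) = √(14001 + 27/35) = √(490062/35) = √17152170/35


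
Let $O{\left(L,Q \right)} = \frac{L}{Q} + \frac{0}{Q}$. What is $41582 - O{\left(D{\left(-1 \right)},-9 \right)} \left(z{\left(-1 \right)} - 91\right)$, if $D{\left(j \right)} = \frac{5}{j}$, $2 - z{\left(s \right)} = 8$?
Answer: $\frac{374723}{9} \approx 41636.0$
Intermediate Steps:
$z{\left(s \right)} = -6$ ($z{\left(s \right)} = 2 - 8 = -6$)
$O{\left(L,Q \right)} = \frac{L}{Q}$ ($O{\left(L,Q \right)} = \frac{L}{Q} + 0 = \frac{L}{Q}$)
$41582 - O{\left(D{\left(-1 \right)},-9 \right)} \left(z{\left(-1 \right)} - 91\right) = 41582 - \frac{5 \frac{1}{-1}}{-9} \left(-6 - 91\right) = 41582 - 5 \left(-1\right) \left(- \frac{1}{9}\right) \left(-97\right) = 41582 - \left(-5\right) \left(- \frac{1}{9}\right) \left(-97\right) = 41582 - \frac{5}{9} \left(-97\right) = 41582 - - \frac{485}{9} = 41582 + \frac{485}{9} = \frac{374723}{9}$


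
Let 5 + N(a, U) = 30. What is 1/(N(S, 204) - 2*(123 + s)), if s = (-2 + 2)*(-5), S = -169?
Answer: -1/221 ≈ -0.0045249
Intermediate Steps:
N(a, U) = 25 (N(a, U) = -5 + 30 = 25)
s = 0 (s = 0*(-5) = 0)
1/(N(S, 204) - 2*(123 + s)) = 1/(25 - 2*(123 + 0)) = 1/(25 - 2*123) = 1/(25 - 246) = 1/(-221) = -1/221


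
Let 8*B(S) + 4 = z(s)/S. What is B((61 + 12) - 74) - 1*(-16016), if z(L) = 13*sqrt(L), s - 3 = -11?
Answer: 32031/2 - 13*I*sqrt(2)/4 ≈ 16016.0 - 4.5962*I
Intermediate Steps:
s = -8 (s = 3 - 11 = -8)
B(S) = -1/2 + 13*I*sqrt(2)/(4*S) (B(S) = -1/2 + ((13*sqrt(-8))/S)/8 = -1/2 + ((13*(2*I*sqrt(2)))/S)/8 = -1/2 + ((26*I*sqrt(2))/S)/8 = -1/2 + (26*I*sqrt(2)/S)/8 = -1/2 + 13*I*sqrt(2)/(4*S))
B((61 + 12) - 74) - 1*(-16016) = (-2*((61 + 12) - 74) + 13*I*sqrt(2))/(4*((61 + 12) - 74)) - 1*(-16016) = (-2*(73 - 74) + 13*I*sqrt(2))/(4*(73 - 74)) + 16016 = (1/4)*(-2*(-1) + 13*I*sqrt(2))/(-1) + 16016 = (1/4)*(-1)*(2 + 13*I*sqrt(2)) + 16016 = (-1/2 - 13*I*sqrt(2)/4) + 16016 = 32031/2 - 13*I*sqrt(2)/4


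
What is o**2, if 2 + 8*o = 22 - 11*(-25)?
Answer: 87025/64 ≈ 1359.8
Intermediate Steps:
o = 295/8 (o = -1/4 + (22 - 11*(-25))/8 = -1/4 + (22 + 275)/8 = -1/4 + (1/8)*297 = -1/4 + 297/8 = 295/8 ≈ 36.875)
o**2 = (295/8)**2 = 87025/64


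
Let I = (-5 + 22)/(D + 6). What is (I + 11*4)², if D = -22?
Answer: 471969/256 ≈ 1843.6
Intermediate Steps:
I = -17/16 (I = (-5 + 22)/(-22 + 6) = 17/(-16) = 17*(-1/16) = -17/16 ≈ -1.0625)
(I + 11*4)² = (-17/16 + 11*4)² = (-17/16 + 44)² = (687/16)² = 471969/256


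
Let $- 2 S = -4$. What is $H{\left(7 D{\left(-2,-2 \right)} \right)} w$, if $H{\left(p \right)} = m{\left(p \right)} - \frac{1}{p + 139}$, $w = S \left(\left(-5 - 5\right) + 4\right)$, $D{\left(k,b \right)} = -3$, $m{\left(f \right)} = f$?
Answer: $\frac{14874}{59} \approx 252.1$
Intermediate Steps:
$S = 2$ ($S = \left(- \frac{1}{2}\right) \left(-4\right) = 2$)
$w = -12$ ($w = 2 \left(\left(-5 - 5\right) + 4\right) = 2 \left(-10 + 4\right) = 2 \left(-6\right) = -12$)
$H{\left(p \right)} = p - \frac{1}{139 + p}$ ($H{\left(p \right)} = p - \frac{1}{p + 139} = p - \frac{1}{139 + p}$)
$H{\left(7 D{\left(-2,-2 \right)} \right)} w = \frac{-1 + \left(7 \left(-3\right)\right)^{2} + 139 \cdot 7 \left(-3\right)}{139 + 7 \left(-3\right)} \left(-12\right) = \frac{-1 + \left(-21\right)^{2} + 139 \left(-21\right)}{139 - 21} \left(-12\right) = \frac{-1 + 441 - 2919}{118} \left(-12\right) = \frac{1}{118} \left(-2479\right) \left(-12\right) = \left(- \frac{2479}{118}\right) \left(-12\right) = \frac{14874}{59}$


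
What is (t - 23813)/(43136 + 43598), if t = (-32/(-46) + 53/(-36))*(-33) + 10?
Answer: -6562555/23938584 ≈ -0.27414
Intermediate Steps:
t = 9833/276 (t = (-32*(-1/46) + 53*(-1/36))*(-33) + 10 = (16/23 - 53/36)*(-33) + 10 = -643/828*(-33) + 10 = 7073/276 + 10 = 9833/276 ≈ 35.627)
(t - 23813)/(43136 + 43598) = (9833/276 - 23813)/(43136 + 43598) = -6562555/276/86734 = -6562555/276*1/86734 = -6562555/23938584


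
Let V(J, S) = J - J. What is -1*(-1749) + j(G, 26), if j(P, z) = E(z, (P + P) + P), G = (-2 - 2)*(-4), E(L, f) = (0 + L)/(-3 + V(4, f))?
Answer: 5221/3 ≈ 1740.3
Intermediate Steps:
V(J, S) = 0
E(L, f) = -L/3 (E(L, f) = (0 + L)/(-3 + 0) = L/(-3) = L*(-⅓) = -L/3)
G = 16 (G = -4*(-4) = 16)
j(P, z) = -z/3
-1*(-1749) + j(G, 26) = -1*(-1749) - ⅓*26 = 1749 - 26/3 = 5221/3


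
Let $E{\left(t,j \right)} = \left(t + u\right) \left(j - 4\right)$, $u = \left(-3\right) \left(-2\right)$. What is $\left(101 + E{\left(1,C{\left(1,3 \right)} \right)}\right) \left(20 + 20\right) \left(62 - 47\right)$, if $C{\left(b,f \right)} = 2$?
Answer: $52200$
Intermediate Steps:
$u = 6$
$E{\left(t,j \right)} = \left(-4 + j\right) \left(6 + t\right)$ ($E{\left(t,j \right)} = \left(t + 6\right) \left(j - 4\right) = \left(6 + t\right) \left(-4 + j\right) = \left(-4 + j\right) \left(6 + t\right)$)
$\left(101 + E{\left(1,C{\left(1,3 \right)} \right)}\right) \left(20 + 20\right) \left(62 - 47\right) = \left(101 + \left(-24 - 4 + 6 \cdot 2 + 2 \cdot 1\right)\right) \left(20 + 20\right) \left(62 - 47\right) = \left(101 + \left(-24 - 4 + 12 + 2\right)\right) 40 \cdot 15 = \left(101 - 14\right) 600 = 87 \cdot 600 = 52200$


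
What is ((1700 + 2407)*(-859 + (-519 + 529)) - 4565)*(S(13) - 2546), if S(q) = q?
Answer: 8843736464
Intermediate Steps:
((1700 + 2407)*(-859 + (-519 + 529)) - 4565)*(S(13) - 2546) = ((1700 + 2407)*(-859 + (-519 + 529)) - 4565)*(13 - 2546) = (4107*(-859 + 10) - 4565)*(-2533) = (4107*(-849) - 4565)*(-2533) = (-3486843 - 4565)*(-2533) = -3491408*(-2533) = 8843736464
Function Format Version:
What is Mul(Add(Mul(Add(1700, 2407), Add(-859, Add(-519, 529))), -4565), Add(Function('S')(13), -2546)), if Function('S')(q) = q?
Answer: 8843736464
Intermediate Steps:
Mul(Add(Mul(Add(1700, 2407), Add(-859, Add(-519, 529))), -4565), Add(Function('S')(13), -2546)) = Mul(Add(Mul(Add(1700, 2407), Add(-859, Add(-519, 529))), -4565), Add(13, -2546)) = Mul(Add(Mul(4107, Add(-859, 10)), -4565), -2533) = Mul(Add(Mul(4107, -849), -4565), -2533) = Mul(Add(-3486843, -4565), -2533) = Mul(-3491408, -2533) = 8843736464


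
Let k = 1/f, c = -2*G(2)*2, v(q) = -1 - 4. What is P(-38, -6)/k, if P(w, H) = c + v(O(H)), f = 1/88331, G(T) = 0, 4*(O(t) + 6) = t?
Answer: -5/88331 ≈ -5.6605e-5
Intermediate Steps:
O(t) = -6 + t/4
v(q) = -5
c = 0 (c = -2*0*2 = 0*2 = 0)
f = 1/88331 ≈ 1.1321e-5
P(w, H) = -5 (P(w, H) = 0 - 5 = -5)
k = 88331 (k = 1/(1/88331) = 88331)
P(-38, -6)/k = -5/88331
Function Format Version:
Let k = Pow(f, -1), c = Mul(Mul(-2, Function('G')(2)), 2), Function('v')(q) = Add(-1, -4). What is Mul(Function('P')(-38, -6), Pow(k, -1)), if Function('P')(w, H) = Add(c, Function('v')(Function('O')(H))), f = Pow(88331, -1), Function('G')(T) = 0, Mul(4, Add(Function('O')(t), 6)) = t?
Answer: Rational(-5, 88331) ≈ -5.6605e-5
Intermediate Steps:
Function('O')(t) = Add(-6, Mul(Rational(1, 4), t))
Function('v')(q) = -5
c = 0 (c = Mul(Mul(-2, 0), 2) = Mul(0, 2) = 0)
f = Rational(1, 88331) ≈ 1.1321e-5
Function('P')(w, H) = -5 (Function('P')(w, H) = Add(0, -5) = -5)
k = 88331 (k = Pow(Rational(1, 88331), -1) = 88331)
Mul(Function('P')(-38, -6), Pow(k, -1)) = Mul(-5, Pow(88331, -1)) = Mul(-5, Rational(1, 88331)) = Rational(-5, 88331)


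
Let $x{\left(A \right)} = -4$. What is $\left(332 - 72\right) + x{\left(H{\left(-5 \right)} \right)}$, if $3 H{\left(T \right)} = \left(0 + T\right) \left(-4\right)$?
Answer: $256$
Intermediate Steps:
$H{\left(T \right)} = - \frac{4 T}{3}$ ($H{\left(T \right)} = \frac{\left(0 + T\right) \left(-4\right)}{3} = \frac{T \left(-4\right)}{3} = \frac{\left(-4\right) T}{3} = - \frac{4 T}{3}$)
$\left(332 - 72\right) + x{\left(H{\left(-5 \right)} \right)} = \left(332 - 72\right) - 4 = 260 - 4 = 256$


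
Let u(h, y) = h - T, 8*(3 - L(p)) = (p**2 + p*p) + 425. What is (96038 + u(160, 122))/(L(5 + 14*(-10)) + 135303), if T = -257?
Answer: 771640/1045573 ≈ 0.73801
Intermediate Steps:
L(p) = -401/8 - p**2/4 (L(p) = 3 - ((p**2 + p*p) + 425)/8 = 3 - ((p**2 + p**2) + 425)/8 = 3 - (2*p**2 + 425)/8 = 3 - (425 + 2*p**2)/8 = 3 + (-425/8 - p**2/4) = -401/8 - p**2/4)
u(h, y) = 257 + h (u(h, y) = h - 1*(-257) = h + 257 = 257 + h)
(96038 + u(160, 122))/(L(5 + 14*(-10)) + 135303) = (96038 + (257 + 160))/((-401/8 - (5 + 14*(-10))**2/4) + 135303) = (96038 + 417)/((-401/8 - (5 - 140)**2/4) + 135303) = 96455/((-401/8 - 1/4*(-135)**2) + 135303) = 96455/((-401/8 - 1/4*18225) + 135303) = 96455/((-401/8 - 18225/4) + 135303) = 96455/(-36851/8 + 135303) = 96455/(1045573/8) = 96455*(8/1045573) = 771640/1045573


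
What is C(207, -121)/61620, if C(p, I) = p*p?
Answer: 14283/20540 ≈ 0.69537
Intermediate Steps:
C(p, I) = p²
C(207, -121)/61620 = 207²/61620 = 42849*(1/61620) = 14283/20540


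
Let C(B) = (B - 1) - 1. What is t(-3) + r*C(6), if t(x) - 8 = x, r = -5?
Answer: -15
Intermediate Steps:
t(x) = 8 + x
C(B) = -2 + B (C(B) = (-1 + B) - 1 = -2 + B)
t(-3) + r*C(6) = (8 - 3) - 5*(-2 + 6) = 5 - 5*4 = 5 - 20 = -15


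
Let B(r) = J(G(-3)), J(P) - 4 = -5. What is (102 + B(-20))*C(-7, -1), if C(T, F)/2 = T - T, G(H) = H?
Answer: 0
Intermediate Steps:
C(T, F) = 0 (C(T, F) = 2*(T - T) = 2*0 = 0)
J(P) = -1 (J(P) = 4 - 5 = -1)
B(r) = -1
(102 + B(-20))*C(-7, -1) = (102 - 1)*0 = 101*0 = 0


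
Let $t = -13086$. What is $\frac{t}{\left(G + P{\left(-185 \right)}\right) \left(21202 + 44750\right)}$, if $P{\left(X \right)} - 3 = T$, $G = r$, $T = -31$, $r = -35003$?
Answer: $\frac{727}{128353584} \approx 5.664 \cdot 10^{-6}$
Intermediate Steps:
$G = -35003$
$P{\left(X \right)} = -28$ ($P{\left(X \right)} = 3 - 31 = -28$)
$\frac{t}{\left(G + P{\left(-185 \right)}\right) \left(21202 + 44750\right)} = - \frac{13086}{\left(-35003 - 28\right) \left(21202 + 44750\right)} = - \frac{13086}{\left(-35031\right) 65952} = - \frac{13086}{-2310364512} = \left(-13086\right) \left(- \frac{1}{2310364512}\right) = \frac{727}{128353584}$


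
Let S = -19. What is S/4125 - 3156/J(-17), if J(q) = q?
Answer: 13018177/70125 ≈ 185.64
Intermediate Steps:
S/4125 - 3156/J(-17) = -19/4125 - 3156/(-17) = -19*1/4125 - 3156*(-1/17) = -19/4125 + 3156/17 = 13018177/70125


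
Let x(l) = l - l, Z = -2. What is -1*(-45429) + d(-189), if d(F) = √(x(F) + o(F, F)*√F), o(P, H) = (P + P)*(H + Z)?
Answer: 45429 + 9*3^(¼)*7^(¾)*√382*√I ≈ 46134.0 + 704.47*I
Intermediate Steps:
o(P, H) = 2*P*(-2 + H) (o(P, H) = (P + P)*(H - 2) = (2*P)*(-2 + H) = 2*P*(-2 + H))
x(l) = 0
d(F) = √2*√(F^(3/2)*(-2 + F)) (d(F) = √(0 + (2*F*(-2 + F))*√F) = √(0 + 2*F^(3/2)*(-2 + F)) = √(2*F^(3/2)*(-2 + F)) = √2*√(F^(3/2)*(-2 + F)))
-1*(-45429) + d(-189) = -1*(-45429) + √2*√((-189)^(3/2)*(-2 - 189)) = 45429 + √2*√(-567*I*√21*(-191)) = 45429 + √2*√(108297*I*√21) = 45429 + √2*(9*3^(¼)*7^(¾)*√191*√I) = 45429 + 9*3^(¼)*7^(¾)*√382*√I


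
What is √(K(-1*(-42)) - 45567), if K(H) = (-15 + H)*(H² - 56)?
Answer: 3*√61 ≈ 23.431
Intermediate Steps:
K(H) = (-56 + H²)*(-15 + H) (K(H) = (-15 + H)*(-56 + H²) = (-56 + H²)*(-15 + H))
√(K(-1*(-42)) - 45567) = √((840 + (-1*(-42))³ - (-56)*(-42) - 15*(-1*(-42))²) - 45567) = √((840 + 42³ - 56*42 - 15*42²) - 45567) = √((840 + 74088 - 2352 - 15*1764) - 45567) = √((840 + 74088 - 2352 - 26460) - 45567) = √(46116 - 45567) = √549 = 3*√61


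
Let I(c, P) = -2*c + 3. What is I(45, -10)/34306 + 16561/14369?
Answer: 566891563/492942914 ≈ 1.1500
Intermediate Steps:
I(c, P) = 3 - 2*c
I(45, -10)/34306 + 16561/14369 = (3 - 2*45)/34306 + 16561/14369 = (3 - 90)*(1/34306) + 16561*(1/14369) = -87*1/34306 + 16561/14369 = -87/34306 + 16561/14369 = 566891563/492942914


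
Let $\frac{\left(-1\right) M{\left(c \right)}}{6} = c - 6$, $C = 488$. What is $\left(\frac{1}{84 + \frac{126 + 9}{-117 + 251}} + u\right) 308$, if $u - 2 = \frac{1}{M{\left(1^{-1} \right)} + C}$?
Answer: $\frac{261401338}{421467} \approx 620.22$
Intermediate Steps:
$M{\left(c \right)} = 36 - 6 c$ ($M{\left(c \right)} = - 6 \left(c - 6\right) = - 6 \left(-6 + c\right) = 36 - 6 c$)
$u = \frac{1037}{518}$ ($u = 2 + \frac{1}{\left(36 - \frac{6}{1}\right) + 488} = 2 + \frac{1}{\left(36 - 6\right) + 488} = 2 + \frac{1}{30 + 488} = 2 + \frac{1}{518} = \frac{1037}{518} \approx 2.0019$)
$\left(\frac{1}{84 + \frac{126 + 9}{-117 + 251}} + u\right) 308 = \left(\frac{1}{84 + \frac{126 + 9}{-117 + 251}} + \frac{1037}{518}\right) 308 = \left(\frac{1}{84 + \frac{135}{134}} + \frac{1037}{518}\right) 308 = \left(\frac{1}{\frac{11391}{134}} + \frac{1037}{518}\right) 308 = \left(\frac{134}{11391} + \frac{1037}{518}\right) 308 = \frac{11881879}{5900538} \cdot 308 = \frac{261401338}{421467}$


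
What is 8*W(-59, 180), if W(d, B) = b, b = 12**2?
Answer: 1152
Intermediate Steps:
b = 144
W(d, B) = 144
8*W(-59, 180) = 8*144 = 1152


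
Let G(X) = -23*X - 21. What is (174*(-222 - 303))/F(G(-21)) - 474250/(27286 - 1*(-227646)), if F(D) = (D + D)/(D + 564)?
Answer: -142225984525/1402126 ≈ -1.0144e+5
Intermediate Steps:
G(X) = -21 - 23*X
F(D) = 2*D/(564 + D) (F(D) = (2*D)/(564 + D) = 2*D/(564 + D))
(174*(-222 - 303))/F(G(-21)) - 474250/(27286 - 1*(-227646)) = (174*(-222 - 303))/((2*(-21 - 23*(-21))/(564 + (-21 - 23*(-21))))) - 474250/(27286 - 1*(-227646)) = (174*(-525))/((2*(-21 + 483)/(564 + (-21 + 483)))) - 474250/(27286 + 227646) = -91350/(2*462/(564 + 462)) - 474250/254932 = -91350/(2*462/1026) - 474250*1/254932 = -91350/(2*462*(1/1026)) - 237125/127466 = -91350/154/171 - 237125/127466 = -91350*171/154 - 237125/127466 = -1115775/11 - 237125/127466 = -142225984525/1402126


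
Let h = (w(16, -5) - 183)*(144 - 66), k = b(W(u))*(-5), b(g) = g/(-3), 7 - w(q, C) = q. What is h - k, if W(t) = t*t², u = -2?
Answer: -44888/3 ≈ -14963.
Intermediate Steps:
W(t) = t³
w(q, C) = 7 - q
b(g) = -g/3 (b(g) = g*(-⅓) = -g/3)
k = -40/3 (k = -⅓*(-2)³*(-5) = -⅓*(-8)*(-5) = (8/3)*(-5) = -40/3 ≈ -13.333)
h = -14976 (h = ((7 - 1*16) - 183)*(144 - 66) = ((7 - 16) - 183)*78 = (-9 - 183)*78 = -192*78 = -14976)
h - k = -14976 - 1*(-40/3) = -14976 + 40/3 = -44888/3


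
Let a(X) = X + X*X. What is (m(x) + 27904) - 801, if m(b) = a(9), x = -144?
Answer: 27193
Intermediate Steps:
a(X) = X + X²
m(b) = 90 (m(b) = 9*(1 + 9) = 9*10 = 90)
(m(x) + 27904) - 801 = (90 + 27904) - 801 = 27994 - 801 = 27193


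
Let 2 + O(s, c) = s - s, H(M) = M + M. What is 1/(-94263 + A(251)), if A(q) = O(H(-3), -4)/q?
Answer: -251/23660015 ≈ -1.0609e-5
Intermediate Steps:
H(M) = 2*M
O(s, c) = -2 (O(s, c) = -2 + (s - s) = -2 + 0 = -2)
A(q) = -2/q
1/(-94263 + A(251)) = 1/(-94263 - 2/251) = 1/(-23660015/251) = -251/23660015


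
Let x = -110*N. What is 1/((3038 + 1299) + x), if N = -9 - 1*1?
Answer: 1/5437 ≈ 0.00018393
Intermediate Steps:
N = -10 (N = -9 - 1 = -10)
x = 1100 (x = -110*(-10) = 1100)
1/((3038 + 1299) + x) = 1/((3038 + 1299) + 1100) = 1/(4337 + 1100) = 1/5437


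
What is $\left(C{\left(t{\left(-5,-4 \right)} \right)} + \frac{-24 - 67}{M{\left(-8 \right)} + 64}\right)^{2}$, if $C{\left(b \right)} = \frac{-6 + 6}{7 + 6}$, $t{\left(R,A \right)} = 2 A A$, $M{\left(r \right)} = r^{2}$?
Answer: $\frac{8281}{16384} \approx 0.50543$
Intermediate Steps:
$t{\left(R,A \right)} = 2 A^{2}$
$C{\left(b \right)} = 0$ ($C{\left(b \right)} = \frac{0}{13} = 0 \cdot \frac{1}{13} = 0$)
$\left(C{\left(t{\left(-5,-4 \right)} \right)} + \frac{-24 - 67}{M{\left(-8 \right)} + 64}\right)^{2} = \left(0 + \frac{-24 - 67}{\left(-8\right)^{2} + 64}\right)^{2} = \left(0 - \frac{91}{64 + 64}\right)^{2} = \left(0 - \frac{91}{128}\right)^{2} = \left(- \frac{91}{128}\right)^{2} = \frac{8281}{16384}$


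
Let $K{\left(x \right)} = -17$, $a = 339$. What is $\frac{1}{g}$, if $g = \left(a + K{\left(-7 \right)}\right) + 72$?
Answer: $\frac{1}{394} \approx 0.0025381$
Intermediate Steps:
$g = 394$ ($g = \left(339 - 17\right) + 72 = 322 + 72 = 394$)
$\frac{1}{g} = \frac{1}{394}$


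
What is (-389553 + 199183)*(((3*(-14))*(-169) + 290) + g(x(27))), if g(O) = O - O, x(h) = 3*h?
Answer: -1406453560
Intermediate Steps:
g(O) = 0
(-389553 + 199183)*(((3*(-14))*(-169) + 290) + g(x(27))) = (-389553 + 199183)*(((3*(-14))*(-169) + 290) + 0) = -190370*((-42*(-169) + 290) + 0) = -190370*((7098 + 290) + 0) = -190370*(7388 + 0) = -190370*7388 = -1406453560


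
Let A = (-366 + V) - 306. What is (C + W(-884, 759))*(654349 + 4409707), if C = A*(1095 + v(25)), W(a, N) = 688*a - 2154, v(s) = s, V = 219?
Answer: -5660125775536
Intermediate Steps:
A = -453 (A = (-366 + 219) - 306 = -147 - 306 = -453)
W(a, N) = -2154 + 688*a
C = -507360 (C = -453*(1095 + 25) = -453*1120 = -507360)
(C + W(-884, 759))*(654349 + 4409707) = (-507360 + (-2154 + 688*(-884)))*(654349 + 4409707) = (-507360 + (-2154 - 608192))*5064056 = (-507360 - 610346)*5064056 = -1117706*5064056 = -5660125775536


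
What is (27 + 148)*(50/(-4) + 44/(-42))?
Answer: -14225/6 ≈ -2370.8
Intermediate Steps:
(27 + 148)*(50/(-4) + 44/(-42)) = 175*(50*(-¼) + 44*(-1/42)) = 175*(-25/2 - 22/21) = 175*(-569/42) = -14225/6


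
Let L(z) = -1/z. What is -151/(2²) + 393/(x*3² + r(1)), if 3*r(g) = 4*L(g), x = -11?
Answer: -50167/1204 ≈ -41.667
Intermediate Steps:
r(g) = -4/(3*g) (r(g) = (4*(-1/g))/3 = (-4/g)/3 = -4/(3*g))
-151/(2²) + 393/(x*3² + r(1)) = -151/(2²) + 393/(-11*3² - 4/3/1) = -151/4 + 393/(-11*9 - 4/3*1) = -151*¼ + 393/(-99 - 4/3) = -151/4 + 393/(-301/3) = -151/4 + 393*(-3/301) = -151/4 - 1179/301 = -50167/1204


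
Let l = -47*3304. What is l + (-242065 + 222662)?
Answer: -174691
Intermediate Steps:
l = -155288
l + (-242065 + 222662) = -155288 + (-242065 + 222662) = -155288 - 19403 = -174691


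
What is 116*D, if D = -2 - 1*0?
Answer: -232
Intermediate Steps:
D = -2 (D = -2 + 0 = -2)
116*D = 116*(-2) = -232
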